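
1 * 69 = 69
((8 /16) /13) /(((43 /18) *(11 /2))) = 18 /6149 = 0.00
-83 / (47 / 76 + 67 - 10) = -6308 / 4379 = -1.44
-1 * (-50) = 50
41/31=1.32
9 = 9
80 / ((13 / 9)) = 720 / 13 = 55.38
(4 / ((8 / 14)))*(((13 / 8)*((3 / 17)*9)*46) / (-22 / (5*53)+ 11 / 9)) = 10367595 / 14212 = 729.50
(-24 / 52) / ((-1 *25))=6 / 325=0.02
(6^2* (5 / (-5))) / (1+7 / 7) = -18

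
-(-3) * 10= 30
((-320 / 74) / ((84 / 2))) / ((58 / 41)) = -1640 / 22533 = -0.07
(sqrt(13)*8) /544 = sqrt(13) /68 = 0.05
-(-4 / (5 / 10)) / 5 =1.60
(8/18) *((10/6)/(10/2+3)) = 5/54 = 0.09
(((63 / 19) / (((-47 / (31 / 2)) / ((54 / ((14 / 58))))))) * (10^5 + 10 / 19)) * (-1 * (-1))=-24463398.63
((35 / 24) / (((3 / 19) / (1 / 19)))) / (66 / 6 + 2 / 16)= 35 / 801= 0.04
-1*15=-15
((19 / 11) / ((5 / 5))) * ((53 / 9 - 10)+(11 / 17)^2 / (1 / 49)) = 810692 / 28611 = 28.33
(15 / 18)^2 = 25 / 36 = 0.69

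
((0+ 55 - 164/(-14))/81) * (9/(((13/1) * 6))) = 467/4914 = 0.10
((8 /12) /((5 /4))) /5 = 8 /75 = 0.11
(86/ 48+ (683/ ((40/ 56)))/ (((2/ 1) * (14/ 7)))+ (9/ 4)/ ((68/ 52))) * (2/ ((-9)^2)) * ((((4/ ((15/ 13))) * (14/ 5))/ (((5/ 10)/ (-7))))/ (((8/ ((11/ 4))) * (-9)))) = 3467252789/ 111537000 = 31.09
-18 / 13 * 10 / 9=-20 / 13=-1.54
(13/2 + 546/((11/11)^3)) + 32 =1169/2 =584.50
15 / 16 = 0.94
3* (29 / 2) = 87 / 2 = 43.50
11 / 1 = 11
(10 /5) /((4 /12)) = 6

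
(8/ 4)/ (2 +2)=1/ 2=0.50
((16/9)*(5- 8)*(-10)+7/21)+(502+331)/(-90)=3997/90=44.41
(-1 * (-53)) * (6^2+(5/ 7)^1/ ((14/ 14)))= 1945.86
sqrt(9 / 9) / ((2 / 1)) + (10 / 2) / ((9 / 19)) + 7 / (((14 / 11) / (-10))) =-791 / 18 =-43.94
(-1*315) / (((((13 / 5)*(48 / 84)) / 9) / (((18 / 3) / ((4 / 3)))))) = -893025 / 104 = -8586.78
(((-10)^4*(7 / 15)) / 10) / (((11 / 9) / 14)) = 58800 / 11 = 5345.45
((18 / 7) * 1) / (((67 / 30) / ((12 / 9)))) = 720 / 469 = 1.54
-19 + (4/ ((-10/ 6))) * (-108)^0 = -107/ 5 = -21.40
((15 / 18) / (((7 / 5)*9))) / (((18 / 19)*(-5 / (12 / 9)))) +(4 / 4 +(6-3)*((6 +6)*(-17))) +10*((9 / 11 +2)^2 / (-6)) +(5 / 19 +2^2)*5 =-7073566652 / 11731797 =-602.94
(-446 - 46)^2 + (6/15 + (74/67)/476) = 242064.40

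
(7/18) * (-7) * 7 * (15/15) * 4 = -686/9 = -76.22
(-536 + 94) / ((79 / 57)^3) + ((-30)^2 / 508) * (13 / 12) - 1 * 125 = -72409758923 / 250463812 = -289.10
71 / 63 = 1.13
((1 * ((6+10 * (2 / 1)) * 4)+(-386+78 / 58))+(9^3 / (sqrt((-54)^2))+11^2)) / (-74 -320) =8477 / 22852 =0.37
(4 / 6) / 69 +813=168293 / 207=813.01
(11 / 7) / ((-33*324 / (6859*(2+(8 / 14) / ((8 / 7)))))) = -34295 / 13608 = -2.52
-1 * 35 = -35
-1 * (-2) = 2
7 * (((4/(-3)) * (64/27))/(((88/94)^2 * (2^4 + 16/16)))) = -247408/166617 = -1.48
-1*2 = -2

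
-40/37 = -1.08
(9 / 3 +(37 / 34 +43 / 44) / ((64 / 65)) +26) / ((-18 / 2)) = -1488713 / 430848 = -3.46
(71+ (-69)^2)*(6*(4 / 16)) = 7248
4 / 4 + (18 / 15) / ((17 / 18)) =193 / 85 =2.27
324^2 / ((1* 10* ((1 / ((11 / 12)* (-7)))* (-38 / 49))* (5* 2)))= 8251551 / 950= 8685.84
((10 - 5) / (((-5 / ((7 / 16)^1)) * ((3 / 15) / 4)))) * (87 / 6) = -126.88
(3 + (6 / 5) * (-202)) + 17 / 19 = -22658 / 95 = -238.51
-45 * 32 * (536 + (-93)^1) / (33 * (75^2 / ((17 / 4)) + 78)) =-602480 / 43681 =-13.79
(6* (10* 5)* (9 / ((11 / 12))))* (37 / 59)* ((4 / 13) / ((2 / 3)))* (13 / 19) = 7192800 / 12331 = 583.31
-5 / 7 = -0.71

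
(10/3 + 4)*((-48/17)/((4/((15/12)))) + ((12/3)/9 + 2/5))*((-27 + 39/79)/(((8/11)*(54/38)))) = 23268179/3263490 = 7.13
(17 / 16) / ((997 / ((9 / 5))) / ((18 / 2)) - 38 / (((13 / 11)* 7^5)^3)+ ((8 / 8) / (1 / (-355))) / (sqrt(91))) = 47337708842846543367607455924036410385* sqrt(91) / 27440160569696062166352475864032572134624+ 746793307283011640509241166035211406539 / 27440160569696062166352475864032572134624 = 0.04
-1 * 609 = -609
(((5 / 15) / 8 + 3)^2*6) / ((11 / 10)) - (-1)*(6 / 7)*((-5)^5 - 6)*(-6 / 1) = 59700563 / 3696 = 16152.75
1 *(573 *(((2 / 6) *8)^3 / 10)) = 48896 / 45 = 1086.58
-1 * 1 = -1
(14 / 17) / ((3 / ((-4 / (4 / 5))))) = -70 / 51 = -1.37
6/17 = 0.35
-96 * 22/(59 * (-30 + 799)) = -2112/45371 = -0.05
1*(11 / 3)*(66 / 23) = 242 / 23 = 10.52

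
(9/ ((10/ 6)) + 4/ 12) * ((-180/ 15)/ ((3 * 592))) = -43/ 1110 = -0.04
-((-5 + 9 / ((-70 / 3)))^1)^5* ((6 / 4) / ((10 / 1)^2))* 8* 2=22846938136971 / 21008750000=1087.50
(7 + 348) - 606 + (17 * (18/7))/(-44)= -251.99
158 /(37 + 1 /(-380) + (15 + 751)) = 60040 /305139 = 0.20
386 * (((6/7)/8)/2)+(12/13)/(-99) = 248279/12012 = 20.67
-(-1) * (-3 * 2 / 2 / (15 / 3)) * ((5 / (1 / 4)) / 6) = -2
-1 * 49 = -49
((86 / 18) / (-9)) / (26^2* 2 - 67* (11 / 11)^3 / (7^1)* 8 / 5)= -35 / 88128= -0.00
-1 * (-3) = 3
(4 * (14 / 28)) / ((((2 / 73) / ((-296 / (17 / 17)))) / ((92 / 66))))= -30120.24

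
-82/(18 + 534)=-41/276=-0.15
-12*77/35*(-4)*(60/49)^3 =22809600/117649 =193.88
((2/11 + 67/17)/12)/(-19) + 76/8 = 134757/14212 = 9.48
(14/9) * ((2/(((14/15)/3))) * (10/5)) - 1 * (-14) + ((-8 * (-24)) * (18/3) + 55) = 1241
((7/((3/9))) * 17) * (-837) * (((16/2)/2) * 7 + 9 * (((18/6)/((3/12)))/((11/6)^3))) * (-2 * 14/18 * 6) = 168995214864/1331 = 126968606.21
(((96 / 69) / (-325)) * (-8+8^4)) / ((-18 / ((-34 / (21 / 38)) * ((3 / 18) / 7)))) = -6036224 / 4238325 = -1.42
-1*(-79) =79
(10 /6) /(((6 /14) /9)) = 35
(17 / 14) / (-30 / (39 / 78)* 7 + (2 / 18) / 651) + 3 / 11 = 14608155 / 54137138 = 0.27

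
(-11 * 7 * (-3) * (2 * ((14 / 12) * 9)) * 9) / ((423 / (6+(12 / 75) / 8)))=1460151 / 2350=621.34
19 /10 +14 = 159 /10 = 15.90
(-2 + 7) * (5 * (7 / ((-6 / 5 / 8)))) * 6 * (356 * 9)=-22428000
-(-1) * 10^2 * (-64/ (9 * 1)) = -6400/ 9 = -711.11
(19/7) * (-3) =-57/7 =-8.14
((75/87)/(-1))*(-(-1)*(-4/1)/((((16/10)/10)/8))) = 5000/29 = 172.41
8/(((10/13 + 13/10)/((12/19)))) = 12480/5111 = 2.44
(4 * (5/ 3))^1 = 20/ 3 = 6.67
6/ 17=0.35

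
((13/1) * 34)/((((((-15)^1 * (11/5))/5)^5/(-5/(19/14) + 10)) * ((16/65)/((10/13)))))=-172656250/247857489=-0.70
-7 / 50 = -0.14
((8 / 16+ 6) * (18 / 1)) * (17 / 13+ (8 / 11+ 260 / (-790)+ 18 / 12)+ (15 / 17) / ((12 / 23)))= 33856893 / 59092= 572.95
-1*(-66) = 66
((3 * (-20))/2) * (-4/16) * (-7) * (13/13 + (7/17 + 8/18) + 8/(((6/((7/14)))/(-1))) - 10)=23590/51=462.55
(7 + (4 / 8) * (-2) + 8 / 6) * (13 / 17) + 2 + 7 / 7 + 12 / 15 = 2399 / 255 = 9.41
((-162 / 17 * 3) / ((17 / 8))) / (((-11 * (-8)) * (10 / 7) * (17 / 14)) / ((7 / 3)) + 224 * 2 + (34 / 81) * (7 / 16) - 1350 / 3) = -864162432 / 4085711201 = -0.21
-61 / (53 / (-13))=793 / 53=14.96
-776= -776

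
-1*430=-430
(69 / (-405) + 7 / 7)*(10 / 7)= 32 / 27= 1.19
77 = 77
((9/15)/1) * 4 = 12/5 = 2.40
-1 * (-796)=796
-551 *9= -4959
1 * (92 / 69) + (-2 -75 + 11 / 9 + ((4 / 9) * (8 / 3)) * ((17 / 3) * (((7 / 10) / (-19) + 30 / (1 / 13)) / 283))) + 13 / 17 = -64.43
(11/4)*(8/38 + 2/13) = 495/494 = 1.00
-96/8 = -12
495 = 495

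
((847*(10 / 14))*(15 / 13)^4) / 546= 10209375 / 5198102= 1.96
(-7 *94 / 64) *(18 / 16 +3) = -10857 / 256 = -42.41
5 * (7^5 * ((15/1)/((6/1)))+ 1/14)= 210087.86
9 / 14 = 0.64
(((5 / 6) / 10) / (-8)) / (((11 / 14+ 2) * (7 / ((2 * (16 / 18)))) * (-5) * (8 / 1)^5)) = 1 / 172523520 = 0.00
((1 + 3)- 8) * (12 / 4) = -12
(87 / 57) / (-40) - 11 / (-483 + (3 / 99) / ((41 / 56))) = -7638767 / 496616680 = -0.02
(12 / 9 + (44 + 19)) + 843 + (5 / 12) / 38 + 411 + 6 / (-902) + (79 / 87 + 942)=13486123579 / 5964024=2261.25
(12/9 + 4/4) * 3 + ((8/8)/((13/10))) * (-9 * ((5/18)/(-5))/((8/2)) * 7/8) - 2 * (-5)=7107/416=17.08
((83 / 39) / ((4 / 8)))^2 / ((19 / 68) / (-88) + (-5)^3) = -164895104 / 1137736899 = -0.14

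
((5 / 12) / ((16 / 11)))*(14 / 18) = 385 / 1728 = 0.22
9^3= 729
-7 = -7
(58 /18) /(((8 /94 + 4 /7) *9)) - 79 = -1372643 /17496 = -78.45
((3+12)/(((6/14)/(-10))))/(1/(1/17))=-350/17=-20.59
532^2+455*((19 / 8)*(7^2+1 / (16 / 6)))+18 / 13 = 279869195 / 832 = 336381.24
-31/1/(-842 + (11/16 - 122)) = 0.03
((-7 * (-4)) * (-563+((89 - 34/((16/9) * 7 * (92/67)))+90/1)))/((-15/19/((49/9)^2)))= 30239603387/74520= 405791.78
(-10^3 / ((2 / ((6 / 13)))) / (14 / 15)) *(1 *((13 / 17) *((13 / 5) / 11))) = -58500 / 1309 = -44.69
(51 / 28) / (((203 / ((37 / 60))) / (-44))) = -6919 / 28420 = -0.24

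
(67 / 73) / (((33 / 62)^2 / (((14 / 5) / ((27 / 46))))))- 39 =-252690793 / 10732095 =-23.55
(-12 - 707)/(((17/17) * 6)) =-719/6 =-119.83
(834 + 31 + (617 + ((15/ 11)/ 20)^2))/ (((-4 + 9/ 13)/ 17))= -634084581/ 83248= -7616.81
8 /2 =4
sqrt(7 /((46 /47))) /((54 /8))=2 * sqrt(15134) /621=0.40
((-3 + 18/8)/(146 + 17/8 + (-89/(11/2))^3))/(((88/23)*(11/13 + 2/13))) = 8349/174163124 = 0.00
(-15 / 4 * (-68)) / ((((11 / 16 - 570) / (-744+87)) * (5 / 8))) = 4288896 / 9109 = 470.84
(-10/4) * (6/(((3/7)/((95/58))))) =-3325/58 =-57.33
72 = 72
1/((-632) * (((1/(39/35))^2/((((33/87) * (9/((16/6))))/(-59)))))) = 451737/10597249600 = 0.00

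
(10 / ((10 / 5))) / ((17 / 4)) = 1.18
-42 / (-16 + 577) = -14 / 187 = -0.07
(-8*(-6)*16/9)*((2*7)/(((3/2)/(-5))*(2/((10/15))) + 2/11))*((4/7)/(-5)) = 45056/237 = 190.11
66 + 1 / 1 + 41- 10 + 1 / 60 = 5881 / 60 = 98.02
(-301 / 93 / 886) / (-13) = 301 / 1071174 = 0.00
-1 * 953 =-953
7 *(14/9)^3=19208/729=26.35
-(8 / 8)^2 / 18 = -1 / 18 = -0.06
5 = 5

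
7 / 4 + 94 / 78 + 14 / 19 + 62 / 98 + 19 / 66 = 2456305 / 532532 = 4.61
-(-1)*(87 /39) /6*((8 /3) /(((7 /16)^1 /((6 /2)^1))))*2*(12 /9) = 14848 /819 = 18.13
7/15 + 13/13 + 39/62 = 1949/930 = 2.10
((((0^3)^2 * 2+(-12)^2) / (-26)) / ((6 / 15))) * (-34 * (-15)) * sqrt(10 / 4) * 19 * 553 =-482271300 * sqrt(10) / 13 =-117313519.86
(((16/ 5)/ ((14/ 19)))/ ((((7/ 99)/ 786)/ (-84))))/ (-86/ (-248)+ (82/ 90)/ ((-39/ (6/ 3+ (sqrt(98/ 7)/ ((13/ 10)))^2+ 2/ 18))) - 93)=9395947690930944/ 215240219033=43653.31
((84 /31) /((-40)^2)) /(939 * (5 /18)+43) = 63 /11302600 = 0.00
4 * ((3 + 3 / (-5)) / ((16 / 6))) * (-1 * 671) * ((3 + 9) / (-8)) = 3623.40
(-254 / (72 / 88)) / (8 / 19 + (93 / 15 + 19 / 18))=-530860 / 13127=-40.44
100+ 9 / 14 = 1409 / 14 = 100.64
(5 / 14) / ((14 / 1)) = 5 / 196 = 0.03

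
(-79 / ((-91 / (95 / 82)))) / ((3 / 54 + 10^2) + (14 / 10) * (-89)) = -337725 / 8241779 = -0.04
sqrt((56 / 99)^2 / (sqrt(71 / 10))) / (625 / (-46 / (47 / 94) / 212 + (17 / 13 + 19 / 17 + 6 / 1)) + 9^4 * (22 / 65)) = 113571640 * 10^(1 / 4) * 71^(3 / 4) / 32770802605893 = 0.00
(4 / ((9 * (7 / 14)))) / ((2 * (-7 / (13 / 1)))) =-52 / 63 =-0.83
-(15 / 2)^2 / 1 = -225 / 4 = -56.25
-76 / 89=-0.85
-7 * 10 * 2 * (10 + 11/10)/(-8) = 777/4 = 194.25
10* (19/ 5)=38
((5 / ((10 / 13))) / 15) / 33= 13 / 990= 0.01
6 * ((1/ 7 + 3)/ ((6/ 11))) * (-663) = -160446/ 7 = -22920.86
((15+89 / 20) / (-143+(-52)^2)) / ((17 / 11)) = 4279 / 870740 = 0.00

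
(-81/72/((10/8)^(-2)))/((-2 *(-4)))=-225/1024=-0.22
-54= -54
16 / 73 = 0.22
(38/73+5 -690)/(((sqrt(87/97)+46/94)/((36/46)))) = 2050195977/5141755 -993393927*sqrt(8439)/118260365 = -372.93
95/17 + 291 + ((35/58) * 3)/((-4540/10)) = 132764159/447644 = 296.58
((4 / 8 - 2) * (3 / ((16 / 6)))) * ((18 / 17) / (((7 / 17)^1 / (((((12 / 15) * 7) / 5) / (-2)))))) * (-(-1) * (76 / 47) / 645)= 1539 / 252625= 0.01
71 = 71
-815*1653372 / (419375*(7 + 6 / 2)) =-134749818 / 419375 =-321.31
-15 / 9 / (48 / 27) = -15 / 16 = -0.94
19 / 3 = 6.33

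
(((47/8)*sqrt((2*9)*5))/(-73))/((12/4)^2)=-47*sqrt(10)/1752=-0.08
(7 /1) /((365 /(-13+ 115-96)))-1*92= -33538 /365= -91.88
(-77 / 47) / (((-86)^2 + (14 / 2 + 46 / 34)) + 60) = -1309 / 5964018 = -0.00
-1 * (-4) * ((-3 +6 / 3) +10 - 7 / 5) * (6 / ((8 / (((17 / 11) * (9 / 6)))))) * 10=5814 / 11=528.55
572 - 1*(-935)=1507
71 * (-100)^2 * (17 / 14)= 6035000 / 7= 862142.86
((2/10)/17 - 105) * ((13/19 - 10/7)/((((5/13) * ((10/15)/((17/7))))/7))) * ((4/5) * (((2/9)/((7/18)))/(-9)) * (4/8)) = -15313584/116375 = -131.59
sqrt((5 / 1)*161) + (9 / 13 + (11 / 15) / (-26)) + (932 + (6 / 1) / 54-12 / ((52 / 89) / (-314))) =sqrt(805) + 8636767 / 1170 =7410.22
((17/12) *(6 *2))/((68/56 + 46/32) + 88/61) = 116144/27973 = 4.15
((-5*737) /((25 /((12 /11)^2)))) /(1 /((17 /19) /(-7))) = 22.42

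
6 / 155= 0.04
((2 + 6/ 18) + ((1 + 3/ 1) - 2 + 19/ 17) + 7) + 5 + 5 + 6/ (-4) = 20.95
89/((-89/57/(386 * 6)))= -132012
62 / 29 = 2.14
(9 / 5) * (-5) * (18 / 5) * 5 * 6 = -972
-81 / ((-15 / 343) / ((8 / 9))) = 8232 / 5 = 1646.40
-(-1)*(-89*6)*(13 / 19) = -6942 / 19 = -365.37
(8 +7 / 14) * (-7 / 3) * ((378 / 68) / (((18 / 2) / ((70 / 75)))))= -343 / 30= -11.43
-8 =-8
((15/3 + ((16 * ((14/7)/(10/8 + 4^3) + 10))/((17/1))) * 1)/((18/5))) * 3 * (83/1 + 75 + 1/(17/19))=50975725/26622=1914.80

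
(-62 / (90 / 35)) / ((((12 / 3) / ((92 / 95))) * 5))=-4991 / 4275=-1.17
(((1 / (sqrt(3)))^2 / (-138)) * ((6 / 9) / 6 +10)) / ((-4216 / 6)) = 91 / 2618136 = 0.00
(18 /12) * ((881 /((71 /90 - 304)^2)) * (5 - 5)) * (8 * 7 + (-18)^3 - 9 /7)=0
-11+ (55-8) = 36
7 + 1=8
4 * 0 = 0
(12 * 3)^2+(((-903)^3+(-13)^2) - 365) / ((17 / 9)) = -389812275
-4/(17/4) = -16/17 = -0.94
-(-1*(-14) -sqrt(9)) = -11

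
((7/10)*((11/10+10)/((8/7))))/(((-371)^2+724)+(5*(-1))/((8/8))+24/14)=12691/258275200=0.00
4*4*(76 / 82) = 608 / 41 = 14.83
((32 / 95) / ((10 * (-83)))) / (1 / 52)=-832 / 39425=-0.02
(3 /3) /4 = 1 /4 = 0.25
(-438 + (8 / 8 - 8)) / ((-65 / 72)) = 6408 / 13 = 492.92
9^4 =6561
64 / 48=4 / 3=1.33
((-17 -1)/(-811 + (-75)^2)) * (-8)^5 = 294912/2407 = 122.52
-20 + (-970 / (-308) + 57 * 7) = 58851 / 154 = 382.15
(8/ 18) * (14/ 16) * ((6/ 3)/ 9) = 7/ 81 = 0.09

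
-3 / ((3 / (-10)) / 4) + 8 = 48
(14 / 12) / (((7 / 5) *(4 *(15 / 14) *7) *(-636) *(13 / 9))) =-1 / 33072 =-0.00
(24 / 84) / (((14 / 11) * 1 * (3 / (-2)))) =-0.15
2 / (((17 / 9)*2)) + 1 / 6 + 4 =479 / 102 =4.70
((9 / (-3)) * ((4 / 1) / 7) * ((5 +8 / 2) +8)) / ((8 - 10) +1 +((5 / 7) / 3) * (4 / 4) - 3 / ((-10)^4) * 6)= 180000 / 4717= 38.16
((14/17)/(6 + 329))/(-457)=-14/2602615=-0.00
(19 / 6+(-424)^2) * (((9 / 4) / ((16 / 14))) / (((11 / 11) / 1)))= 353940.23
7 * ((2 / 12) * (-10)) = -35 / 3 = -11.67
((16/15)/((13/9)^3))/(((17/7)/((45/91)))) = 34992/485537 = 0.07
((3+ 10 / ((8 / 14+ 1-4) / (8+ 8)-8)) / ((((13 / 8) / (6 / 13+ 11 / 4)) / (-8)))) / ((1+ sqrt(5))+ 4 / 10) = 37852220 / 2931643-27037300 * sqrt(5) / 2931643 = -7.71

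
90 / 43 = 2.09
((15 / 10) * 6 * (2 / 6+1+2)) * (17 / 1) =510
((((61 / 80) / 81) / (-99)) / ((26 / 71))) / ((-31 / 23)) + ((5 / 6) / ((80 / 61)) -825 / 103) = -24545476811 / 3328606710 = -7.37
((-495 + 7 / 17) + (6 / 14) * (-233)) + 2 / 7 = -70705 / 119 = -594.16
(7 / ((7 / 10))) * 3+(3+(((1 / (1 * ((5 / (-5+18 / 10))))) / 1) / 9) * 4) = 7361 / 225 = 32.72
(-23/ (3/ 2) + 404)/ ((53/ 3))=22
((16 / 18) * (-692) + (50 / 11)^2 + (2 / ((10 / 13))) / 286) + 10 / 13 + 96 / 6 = -81780973 / 141570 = -577.67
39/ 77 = 0.51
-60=-60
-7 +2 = -5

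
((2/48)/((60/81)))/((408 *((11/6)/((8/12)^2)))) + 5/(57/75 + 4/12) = 5610041/1226720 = 4.57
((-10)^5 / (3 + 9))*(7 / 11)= -5303.03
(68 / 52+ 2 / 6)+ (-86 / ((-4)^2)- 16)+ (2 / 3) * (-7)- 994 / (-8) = 31153 / 312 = 99.85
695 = 695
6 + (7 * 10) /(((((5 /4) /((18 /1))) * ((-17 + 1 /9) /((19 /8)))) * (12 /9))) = -1605 /16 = -100.31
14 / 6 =7 / 3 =2.33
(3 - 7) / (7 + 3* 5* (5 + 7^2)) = -4 / 817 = -0.00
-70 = -70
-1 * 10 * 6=-60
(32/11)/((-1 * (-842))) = 16/4631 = 0.00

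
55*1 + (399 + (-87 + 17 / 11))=4054 / 11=368.55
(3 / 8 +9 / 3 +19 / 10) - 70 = -2589 / 40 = -64.72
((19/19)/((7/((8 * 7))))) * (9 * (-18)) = -1296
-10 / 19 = -0.53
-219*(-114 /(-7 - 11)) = -1387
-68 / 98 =-34 / 49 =-0.69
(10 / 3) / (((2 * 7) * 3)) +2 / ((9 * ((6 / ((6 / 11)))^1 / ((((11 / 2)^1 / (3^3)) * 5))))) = 170 / 1701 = 0.10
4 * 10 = 40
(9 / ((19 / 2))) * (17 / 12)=51 / 38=1.34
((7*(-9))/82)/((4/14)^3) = -21609/656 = -32.94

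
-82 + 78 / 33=-876 / 11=-79.64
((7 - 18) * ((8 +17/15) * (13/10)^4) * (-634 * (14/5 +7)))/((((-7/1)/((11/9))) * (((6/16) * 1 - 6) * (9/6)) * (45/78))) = 54631105965436/854296875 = 63948.62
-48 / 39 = -16 / 13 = -1.23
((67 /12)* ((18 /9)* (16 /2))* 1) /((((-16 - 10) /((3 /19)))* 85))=-134 /20995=-0.01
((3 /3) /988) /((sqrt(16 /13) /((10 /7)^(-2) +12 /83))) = 5267*sqrt(13) /32801600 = 0.00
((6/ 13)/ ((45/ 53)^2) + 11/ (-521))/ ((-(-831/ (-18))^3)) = -22643624/ 3598822205225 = -0.00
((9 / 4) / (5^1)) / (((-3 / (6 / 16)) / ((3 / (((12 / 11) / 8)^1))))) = -99 / 80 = -1.24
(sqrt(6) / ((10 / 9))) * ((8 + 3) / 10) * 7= 693 * sqrt(6) / 100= 16.97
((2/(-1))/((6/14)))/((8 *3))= -7/36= -0.19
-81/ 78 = -27/ 26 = -1.04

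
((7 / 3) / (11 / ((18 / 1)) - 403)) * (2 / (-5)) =84 / 36215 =0.00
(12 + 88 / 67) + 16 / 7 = 7316 / 469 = 15.60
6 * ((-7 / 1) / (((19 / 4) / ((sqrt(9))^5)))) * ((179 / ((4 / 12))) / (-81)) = 14244.63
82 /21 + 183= 3925 /21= 186.90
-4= -4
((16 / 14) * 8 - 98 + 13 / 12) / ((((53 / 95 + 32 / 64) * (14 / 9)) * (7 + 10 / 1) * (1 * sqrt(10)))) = -140087 * sqrt(10) / 446488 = -0.99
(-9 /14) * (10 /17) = -45 /119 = -0.38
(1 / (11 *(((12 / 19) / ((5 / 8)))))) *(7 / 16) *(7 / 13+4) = 39235 / 219648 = 0.18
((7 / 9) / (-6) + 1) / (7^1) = 47 / 378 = 0.12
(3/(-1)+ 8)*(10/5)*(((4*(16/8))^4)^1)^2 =167772160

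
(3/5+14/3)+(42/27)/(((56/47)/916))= 1201.16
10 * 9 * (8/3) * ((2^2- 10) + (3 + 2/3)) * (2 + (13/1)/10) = -1848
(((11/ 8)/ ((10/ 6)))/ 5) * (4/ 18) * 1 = 11/ 300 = 0.04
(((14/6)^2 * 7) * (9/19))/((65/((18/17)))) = 6174/20995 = 0.29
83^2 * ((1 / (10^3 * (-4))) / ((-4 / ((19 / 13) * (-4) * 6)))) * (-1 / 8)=392673 / 208000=1.89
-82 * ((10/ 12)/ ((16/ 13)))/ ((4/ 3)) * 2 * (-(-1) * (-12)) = 7995/ 8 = 999.38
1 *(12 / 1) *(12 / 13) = 144 / 13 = 11.08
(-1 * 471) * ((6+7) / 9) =-680.33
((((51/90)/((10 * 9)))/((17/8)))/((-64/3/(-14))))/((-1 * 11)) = -7/39600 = -0.00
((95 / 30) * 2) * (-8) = -152 / 3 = -50.67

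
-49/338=-0.14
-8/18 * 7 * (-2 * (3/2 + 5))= 40.44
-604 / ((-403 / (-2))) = -1208 / 403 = -3.00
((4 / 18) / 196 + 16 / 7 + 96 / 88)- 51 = -462031 / 9702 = -47.62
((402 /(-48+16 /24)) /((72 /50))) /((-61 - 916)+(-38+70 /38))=1273 /218680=0.01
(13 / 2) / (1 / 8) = 52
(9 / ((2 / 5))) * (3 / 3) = 45 / 2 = 22.50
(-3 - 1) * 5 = -20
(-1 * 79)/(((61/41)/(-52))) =168428/61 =2761.11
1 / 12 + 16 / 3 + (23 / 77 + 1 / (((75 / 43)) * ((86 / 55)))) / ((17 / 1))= 142833 / 26180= 5.46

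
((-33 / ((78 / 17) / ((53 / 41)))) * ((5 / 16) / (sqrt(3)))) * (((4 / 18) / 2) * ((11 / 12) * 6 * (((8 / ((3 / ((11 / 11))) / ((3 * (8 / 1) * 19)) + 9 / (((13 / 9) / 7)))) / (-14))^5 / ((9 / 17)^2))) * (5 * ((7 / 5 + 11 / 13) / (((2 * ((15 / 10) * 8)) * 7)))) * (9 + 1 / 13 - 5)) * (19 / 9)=635177308585870130104893440 * sqrt(3) / 1355331083079671019136522235009405637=0.00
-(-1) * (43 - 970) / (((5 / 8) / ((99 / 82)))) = -367092 / 205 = -1790.69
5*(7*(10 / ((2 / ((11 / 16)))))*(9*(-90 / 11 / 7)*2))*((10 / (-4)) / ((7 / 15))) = 759375 / 56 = 13560.27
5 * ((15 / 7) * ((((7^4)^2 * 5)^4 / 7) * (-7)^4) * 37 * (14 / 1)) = 1314027338796524711461926764989781250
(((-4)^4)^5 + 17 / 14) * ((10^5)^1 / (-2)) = -384829069722025000 / 7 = -54975581388860714.29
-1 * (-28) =28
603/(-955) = -603/955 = -0.63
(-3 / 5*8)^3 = -13824 / 125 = -110.59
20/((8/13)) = 32.50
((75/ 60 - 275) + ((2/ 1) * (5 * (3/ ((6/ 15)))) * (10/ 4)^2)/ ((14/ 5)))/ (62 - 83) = 5.06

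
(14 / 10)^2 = 49 / 25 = 1.96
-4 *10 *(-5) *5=1000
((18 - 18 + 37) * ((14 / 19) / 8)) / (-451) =-259 / 34276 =-0.01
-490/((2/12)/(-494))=1452360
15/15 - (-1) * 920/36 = 239/9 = 26.56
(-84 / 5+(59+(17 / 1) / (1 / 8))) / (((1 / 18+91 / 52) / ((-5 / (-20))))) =8019 / 325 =24.67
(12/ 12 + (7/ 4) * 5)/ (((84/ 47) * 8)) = 611/ 896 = 0.68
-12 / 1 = -12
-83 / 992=-0.08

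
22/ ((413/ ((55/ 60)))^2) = 1331/ 12280968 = 0.00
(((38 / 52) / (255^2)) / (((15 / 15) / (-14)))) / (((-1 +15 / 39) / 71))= 9443 / 520200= 0.02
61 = 61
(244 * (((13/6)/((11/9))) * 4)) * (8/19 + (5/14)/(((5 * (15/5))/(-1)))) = 1005524/1463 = 687.30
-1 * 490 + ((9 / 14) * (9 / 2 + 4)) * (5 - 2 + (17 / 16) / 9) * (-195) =-1707955 / 448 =-3812.40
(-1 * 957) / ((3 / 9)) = -2871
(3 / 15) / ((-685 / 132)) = -132 / 3425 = -0.04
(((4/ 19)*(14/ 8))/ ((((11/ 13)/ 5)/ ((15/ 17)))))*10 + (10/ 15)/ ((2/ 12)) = 82462/ 3553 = 23.21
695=695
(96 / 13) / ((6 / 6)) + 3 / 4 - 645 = -33117 / 52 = -636.87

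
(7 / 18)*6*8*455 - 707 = 23359 / 3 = 7786.33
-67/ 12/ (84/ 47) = -3149/ 1008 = -3.12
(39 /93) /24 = 13 /744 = 0.02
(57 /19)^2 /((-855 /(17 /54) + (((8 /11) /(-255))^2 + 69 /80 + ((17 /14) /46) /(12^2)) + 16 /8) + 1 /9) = -243216388800 /73313757863113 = -0.00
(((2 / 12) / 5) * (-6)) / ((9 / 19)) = -19 / 45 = -0.42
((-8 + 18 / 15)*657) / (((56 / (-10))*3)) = 3723 / 14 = 265.93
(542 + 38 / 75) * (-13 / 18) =-264472 / 675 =-391.81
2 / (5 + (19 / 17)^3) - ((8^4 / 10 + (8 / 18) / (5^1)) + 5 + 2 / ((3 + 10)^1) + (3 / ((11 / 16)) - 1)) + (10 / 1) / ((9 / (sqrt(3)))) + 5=-41746325741 / 101106720 + 10 * sqrt(3) / 9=-410.97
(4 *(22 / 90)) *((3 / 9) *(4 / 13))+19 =33521 / 1755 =19.10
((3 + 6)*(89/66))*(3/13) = 801/286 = 2.80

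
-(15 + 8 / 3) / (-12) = 53 / 36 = 1.47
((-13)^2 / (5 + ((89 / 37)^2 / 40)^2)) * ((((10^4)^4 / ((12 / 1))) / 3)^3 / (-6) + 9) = -120238722251850079319798100000000000000000000.00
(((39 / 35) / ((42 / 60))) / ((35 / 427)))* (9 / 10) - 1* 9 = 10386 / 1225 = 8.48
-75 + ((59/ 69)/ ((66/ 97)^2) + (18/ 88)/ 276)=-87947785/ 1202256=-73.15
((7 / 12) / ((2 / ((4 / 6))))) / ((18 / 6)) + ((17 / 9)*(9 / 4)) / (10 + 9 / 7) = 1883 / 4266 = 0.44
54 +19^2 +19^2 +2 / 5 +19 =3977 / 5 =795.40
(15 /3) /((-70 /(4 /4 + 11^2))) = -61 /7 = -8.71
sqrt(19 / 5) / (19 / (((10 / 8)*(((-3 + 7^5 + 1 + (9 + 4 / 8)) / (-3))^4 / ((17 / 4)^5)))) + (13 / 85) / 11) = 3826638195391392651952*sqrt(95) / 266022976558828672849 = 140.20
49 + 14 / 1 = 63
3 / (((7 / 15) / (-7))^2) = 675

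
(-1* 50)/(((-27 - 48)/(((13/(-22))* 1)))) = -13/33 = -0.39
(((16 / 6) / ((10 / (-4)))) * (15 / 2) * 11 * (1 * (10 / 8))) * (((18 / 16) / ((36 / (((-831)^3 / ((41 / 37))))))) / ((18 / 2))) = 197797653.91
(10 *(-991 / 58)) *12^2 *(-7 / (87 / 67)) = 111546960 / 841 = 132636.10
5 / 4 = 1.25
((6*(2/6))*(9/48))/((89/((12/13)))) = 9/2314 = 0.00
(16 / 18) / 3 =8 / 27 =0.30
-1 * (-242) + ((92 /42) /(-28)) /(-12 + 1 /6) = 841941 /3479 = 242.01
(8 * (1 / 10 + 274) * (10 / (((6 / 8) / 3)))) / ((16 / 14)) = 76748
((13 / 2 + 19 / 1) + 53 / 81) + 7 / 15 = 21563 / 810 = 26.62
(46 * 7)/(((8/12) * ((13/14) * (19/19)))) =6762/13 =520.15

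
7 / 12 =0.58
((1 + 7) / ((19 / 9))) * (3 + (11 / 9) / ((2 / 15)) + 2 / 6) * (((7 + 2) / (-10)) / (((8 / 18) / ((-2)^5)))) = 58320 / 19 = 3069.47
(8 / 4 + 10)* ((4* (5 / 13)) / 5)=48 / 13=3.69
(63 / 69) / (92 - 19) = 21 / 1679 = 0.01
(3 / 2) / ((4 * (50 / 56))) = 21 / 50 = 0.42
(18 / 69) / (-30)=-1 / 115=-0.01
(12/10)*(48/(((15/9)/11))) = 9504/25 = 380.16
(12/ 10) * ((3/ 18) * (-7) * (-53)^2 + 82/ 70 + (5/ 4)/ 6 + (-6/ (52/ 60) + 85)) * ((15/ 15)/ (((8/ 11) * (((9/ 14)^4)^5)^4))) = -84032876898047662371256629592854448682444604485278305163818180852673179176184501095002074882506752/ 7100421267172744102874963363471826421334291284096644361264167783315453015440325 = -11834914258757493905.89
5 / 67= 0.07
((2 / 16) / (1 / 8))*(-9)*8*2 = -144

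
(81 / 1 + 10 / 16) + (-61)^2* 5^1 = 149493 / 8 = 18686.62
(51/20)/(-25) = -51/500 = -0.10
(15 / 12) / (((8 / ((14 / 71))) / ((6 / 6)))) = 35 / 1136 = 0.03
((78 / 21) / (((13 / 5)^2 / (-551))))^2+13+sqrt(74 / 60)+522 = sqrt(1110) / 30+763432835 / 8281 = 92192.01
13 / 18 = 0.72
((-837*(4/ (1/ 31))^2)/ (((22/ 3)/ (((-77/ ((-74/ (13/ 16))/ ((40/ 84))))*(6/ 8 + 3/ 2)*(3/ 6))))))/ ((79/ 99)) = -46584335655/ 46768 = -996072.86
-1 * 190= -190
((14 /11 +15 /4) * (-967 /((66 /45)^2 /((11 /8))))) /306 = -314275 /30976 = -10.15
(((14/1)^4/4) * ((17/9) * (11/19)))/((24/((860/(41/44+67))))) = 173363960/31293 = 5540.02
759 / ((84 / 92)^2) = 133837 / 147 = 910.46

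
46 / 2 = 23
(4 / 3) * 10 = 40 / 3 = 13.33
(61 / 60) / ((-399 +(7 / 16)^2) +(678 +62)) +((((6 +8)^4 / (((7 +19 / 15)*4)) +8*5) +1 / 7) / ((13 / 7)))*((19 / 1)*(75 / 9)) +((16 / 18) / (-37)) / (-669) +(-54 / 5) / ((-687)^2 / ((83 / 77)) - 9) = 9691306114534570760593 / 94575960390503475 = 102471.14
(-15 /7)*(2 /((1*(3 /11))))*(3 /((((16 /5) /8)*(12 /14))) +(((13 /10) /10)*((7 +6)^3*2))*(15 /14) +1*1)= -478764 /49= -9770.69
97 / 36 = 2.69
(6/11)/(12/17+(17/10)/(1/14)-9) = 255/7249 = 0.04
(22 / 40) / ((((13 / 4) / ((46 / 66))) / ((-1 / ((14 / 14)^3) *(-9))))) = 69 / 65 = 1.06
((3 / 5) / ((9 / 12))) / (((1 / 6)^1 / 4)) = 96 / 5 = 19.20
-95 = -95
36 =36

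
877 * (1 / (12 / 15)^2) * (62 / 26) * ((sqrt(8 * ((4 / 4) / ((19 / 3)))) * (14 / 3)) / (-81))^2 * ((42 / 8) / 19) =233128525 / 61581546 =3.79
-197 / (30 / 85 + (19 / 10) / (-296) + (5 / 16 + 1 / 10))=-4956520 / 19097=-259.54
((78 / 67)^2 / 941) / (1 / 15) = 91260 / 4224149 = 0.02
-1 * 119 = -119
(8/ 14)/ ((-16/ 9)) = -9/ 28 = -0.32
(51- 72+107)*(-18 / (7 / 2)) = -3096 / 7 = -442.29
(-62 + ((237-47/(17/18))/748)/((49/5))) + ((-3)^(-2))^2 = -3127215649/50469804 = -61.96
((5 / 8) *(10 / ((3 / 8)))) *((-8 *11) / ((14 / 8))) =-17600 / 21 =-838.10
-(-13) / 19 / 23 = 13 / 437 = 0.03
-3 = -3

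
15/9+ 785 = 2360/3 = 786.67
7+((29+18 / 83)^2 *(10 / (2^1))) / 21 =30415808 / 144669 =210.24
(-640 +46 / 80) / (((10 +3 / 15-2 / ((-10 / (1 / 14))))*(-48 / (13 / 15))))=179039 / 158400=1.13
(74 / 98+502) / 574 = 24635 / 28126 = 0.88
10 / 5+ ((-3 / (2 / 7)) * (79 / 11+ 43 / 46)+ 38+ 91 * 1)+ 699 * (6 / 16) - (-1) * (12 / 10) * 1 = 3128099 / 10120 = 309.10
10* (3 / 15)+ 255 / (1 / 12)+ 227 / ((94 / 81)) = 306215 / 94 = 3257.61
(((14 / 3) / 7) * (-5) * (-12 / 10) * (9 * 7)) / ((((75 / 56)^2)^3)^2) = 26632648386551593566208 / 3519594669342041015625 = 7.57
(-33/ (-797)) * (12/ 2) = 198/ 797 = 0.25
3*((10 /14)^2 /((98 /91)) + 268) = 552519 /686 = 805.42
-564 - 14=-578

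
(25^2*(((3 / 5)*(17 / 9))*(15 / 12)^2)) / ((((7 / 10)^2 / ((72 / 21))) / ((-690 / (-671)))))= 1832812500 / 230153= 7963.45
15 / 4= 3.75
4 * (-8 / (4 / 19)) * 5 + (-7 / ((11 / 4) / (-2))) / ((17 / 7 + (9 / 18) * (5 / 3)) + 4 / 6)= -459016 / 605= -758.70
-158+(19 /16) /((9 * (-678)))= -15425875 /97632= -158.00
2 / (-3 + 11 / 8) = -16 / 13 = -1.23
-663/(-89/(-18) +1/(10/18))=-59670/607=-98.30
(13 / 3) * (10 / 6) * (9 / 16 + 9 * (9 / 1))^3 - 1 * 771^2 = 13616180289 / 4096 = 3324262.77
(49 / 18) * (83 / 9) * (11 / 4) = 44737 / 648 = 69.04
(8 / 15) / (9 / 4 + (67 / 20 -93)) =-8 / 1311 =-0.01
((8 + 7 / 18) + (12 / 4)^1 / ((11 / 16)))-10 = 545 / 198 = 2.75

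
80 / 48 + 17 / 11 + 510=16936 / 33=513.21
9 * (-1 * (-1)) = 9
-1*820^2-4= -672404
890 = 890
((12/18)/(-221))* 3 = -2/221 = -0.01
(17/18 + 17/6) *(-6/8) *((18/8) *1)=-51/8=-6.38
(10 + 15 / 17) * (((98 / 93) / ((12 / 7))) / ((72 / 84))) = 7.80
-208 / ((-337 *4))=52 / 337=0.15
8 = 8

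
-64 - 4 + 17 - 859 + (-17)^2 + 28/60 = -9308/15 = -620.53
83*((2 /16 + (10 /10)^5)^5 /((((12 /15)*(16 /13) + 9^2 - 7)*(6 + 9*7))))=106189785 /3673358336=0.03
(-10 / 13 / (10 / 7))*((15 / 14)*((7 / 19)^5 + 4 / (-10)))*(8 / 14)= 29208978 / 225325009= 0.13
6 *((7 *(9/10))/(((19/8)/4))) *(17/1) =1082.27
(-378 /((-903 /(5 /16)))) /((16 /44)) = 495 /1376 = 0.36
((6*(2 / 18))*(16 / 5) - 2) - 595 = -8923 / 15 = -594.87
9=9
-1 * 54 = -54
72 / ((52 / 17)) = 306 / 13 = 23.54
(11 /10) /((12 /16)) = 22 /15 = 1.47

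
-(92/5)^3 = -778688/125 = -6229.50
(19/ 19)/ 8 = 1/ 8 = 0.12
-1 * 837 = -837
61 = 61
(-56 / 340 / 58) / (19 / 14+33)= -98 / 1185665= -0.00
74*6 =444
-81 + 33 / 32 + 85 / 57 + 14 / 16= -141547 / 1824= -77.60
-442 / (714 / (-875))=541.67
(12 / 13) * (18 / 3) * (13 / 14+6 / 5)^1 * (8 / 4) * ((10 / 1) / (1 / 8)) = 1886.24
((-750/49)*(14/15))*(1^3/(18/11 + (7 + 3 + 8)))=-275/378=-0.73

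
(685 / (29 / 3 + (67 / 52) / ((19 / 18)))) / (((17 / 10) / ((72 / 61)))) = 146184480 / 3346399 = 43.68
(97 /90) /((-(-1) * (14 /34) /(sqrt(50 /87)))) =1649 * sqrt(174) /10962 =1.98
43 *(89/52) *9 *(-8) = -68886/13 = -5298.92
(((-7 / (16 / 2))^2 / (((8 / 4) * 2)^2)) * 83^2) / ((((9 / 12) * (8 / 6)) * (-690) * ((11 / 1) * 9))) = -337561 / 69949440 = -0.00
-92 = -92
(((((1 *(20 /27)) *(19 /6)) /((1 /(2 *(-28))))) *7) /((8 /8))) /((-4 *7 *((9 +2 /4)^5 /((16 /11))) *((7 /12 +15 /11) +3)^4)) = 24423956480 /23695568294455201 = 0.00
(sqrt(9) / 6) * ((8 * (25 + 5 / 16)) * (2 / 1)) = 405 / 2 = 202.50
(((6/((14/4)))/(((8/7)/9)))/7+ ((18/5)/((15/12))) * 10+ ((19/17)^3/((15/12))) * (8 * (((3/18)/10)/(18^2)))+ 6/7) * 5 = 13198303297/83570130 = 157.93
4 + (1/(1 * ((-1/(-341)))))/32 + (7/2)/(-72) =4207/288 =14.61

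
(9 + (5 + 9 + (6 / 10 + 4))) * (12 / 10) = 828 / 25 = 33.12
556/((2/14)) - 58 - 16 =3818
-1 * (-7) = 7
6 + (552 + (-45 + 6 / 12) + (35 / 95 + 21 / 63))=58619 / 114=514.20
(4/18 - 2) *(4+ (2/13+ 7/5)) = -5776/585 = -9.87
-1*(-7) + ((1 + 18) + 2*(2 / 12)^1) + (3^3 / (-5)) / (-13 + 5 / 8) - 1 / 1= 4252 / 165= 25.77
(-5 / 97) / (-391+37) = 5 / 34338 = 0.00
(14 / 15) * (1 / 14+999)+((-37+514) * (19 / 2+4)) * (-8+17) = 1766639 / 30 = 58887.97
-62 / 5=-12.40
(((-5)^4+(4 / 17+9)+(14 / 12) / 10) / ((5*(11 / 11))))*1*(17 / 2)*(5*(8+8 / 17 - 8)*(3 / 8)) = 647039 / 680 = 951.53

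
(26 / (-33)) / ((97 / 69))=-0.56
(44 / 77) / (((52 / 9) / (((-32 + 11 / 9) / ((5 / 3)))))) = -831 / 455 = -1.83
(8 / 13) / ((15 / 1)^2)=8 / 2925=0.00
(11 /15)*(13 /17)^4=314171 /1252815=0.25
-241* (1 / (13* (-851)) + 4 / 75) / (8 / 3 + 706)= -10646657 / 587998450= -0.02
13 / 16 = 0.81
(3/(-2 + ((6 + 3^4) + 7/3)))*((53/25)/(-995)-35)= -3918051/3258625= -1.20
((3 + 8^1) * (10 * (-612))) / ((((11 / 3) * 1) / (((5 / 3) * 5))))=-153000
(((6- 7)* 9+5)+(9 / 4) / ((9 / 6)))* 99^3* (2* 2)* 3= -29108970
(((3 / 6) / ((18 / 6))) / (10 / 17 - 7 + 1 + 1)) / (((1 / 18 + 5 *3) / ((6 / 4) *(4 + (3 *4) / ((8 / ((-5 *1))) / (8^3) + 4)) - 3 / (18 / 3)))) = -435013 / 17330450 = -0.03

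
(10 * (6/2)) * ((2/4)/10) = 1.50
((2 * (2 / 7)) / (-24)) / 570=-0.00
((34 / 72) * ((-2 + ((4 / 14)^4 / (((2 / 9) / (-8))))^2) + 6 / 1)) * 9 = 99411665 / 5764801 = 17.24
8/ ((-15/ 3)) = -8/ 5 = -1.60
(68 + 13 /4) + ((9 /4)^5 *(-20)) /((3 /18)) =-876615 /128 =-6848.55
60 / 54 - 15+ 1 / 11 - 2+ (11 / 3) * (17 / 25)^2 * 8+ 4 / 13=-1549672 / 804375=-1.93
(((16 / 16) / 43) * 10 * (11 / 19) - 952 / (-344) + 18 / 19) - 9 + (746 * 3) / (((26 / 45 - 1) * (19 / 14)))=-60707372 / 15523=-3910.80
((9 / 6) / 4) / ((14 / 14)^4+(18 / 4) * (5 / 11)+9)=33 / 1060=0.03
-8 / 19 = -0.42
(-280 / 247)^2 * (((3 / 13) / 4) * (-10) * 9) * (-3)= 15876000 / 793117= 20.02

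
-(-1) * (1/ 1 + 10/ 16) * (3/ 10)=39/ 80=0.49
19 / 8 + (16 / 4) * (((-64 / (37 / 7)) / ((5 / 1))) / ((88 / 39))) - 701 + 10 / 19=-217263757 / 309320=-702.39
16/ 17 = 0.94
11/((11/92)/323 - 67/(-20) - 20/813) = 664375470/200869087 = 3.31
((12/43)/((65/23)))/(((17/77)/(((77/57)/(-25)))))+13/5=58135557/22569625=2.58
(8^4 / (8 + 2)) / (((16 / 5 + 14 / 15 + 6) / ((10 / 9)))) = 2560 / 57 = 44.91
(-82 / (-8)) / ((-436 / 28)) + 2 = 585 / 436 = 1.34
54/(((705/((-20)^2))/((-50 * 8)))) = -576000/47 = -12255.32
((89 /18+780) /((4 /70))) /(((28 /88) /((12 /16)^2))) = 777095 /32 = 24284.22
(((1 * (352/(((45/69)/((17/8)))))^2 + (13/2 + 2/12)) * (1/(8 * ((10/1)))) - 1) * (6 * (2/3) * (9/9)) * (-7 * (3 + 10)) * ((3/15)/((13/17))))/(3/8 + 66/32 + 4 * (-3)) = 8286911248/50625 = 163692.07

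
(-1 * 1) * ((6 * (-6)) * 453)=16308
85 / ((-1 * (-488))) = 0.17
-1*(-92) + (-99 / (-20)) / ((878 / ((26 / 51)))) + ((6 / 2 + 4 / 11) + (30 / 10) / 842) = 65921994029 / 691223060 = 95.37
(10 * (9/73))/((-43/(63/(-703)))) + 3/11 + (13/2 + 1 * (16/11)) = 399540517/48547774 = 8.23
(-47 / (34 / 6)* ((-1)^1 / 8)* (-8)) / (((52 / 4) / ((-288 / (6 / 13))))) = 6768 / 17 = 398.12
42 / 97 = 0.43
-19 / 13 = -1.46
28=28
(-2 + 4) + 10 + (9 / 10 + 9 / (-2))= 42 / 5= 8.40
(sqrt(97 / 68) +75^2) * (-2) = -11250-sqrt(1649) / 17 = -11252.39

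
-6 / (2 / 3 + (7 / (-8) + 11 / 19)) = -2736 / 169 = -16.19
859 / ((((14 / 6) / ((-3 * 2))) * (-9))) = 1718 / 7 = 245.43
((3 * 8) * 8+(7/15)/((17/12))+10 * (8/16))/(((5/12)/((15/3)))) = 201276/85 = 2367.95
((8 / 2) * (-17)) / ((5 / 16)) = -1088 / 5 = -217.60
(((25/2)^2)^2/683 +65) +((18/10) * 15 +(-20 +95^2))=99802641/10928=9132.75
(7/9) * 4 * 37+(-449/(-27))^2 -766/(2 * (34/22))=1782512/12393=143.83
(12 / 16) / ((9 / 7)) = 7 / 12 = 0.58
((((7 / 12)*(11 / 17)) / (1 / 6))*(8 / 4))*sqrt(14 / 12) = 77*sqrt(42) / 102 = 4.89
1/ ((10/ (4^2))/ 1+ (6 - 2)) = 8/ 37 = 0.22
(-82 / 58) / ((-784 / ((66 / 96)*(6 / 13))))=1353 / 2364544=0.00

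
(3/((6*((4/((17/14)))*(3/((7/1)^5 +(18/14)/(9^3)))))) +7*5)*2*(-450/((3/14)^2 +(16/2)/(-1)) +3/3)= 7569852641495/74252052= 101948.06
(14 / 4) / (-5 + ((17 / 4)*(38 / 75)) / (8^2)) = -4800 / 6811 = -0.70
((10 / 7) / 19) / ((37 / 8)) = 80 / 4921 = 0.02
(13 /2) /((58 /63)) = 819 /116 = 7.06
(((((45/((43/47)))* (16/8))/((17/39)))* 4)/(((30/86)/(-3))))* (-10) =77632.94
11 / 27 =0.41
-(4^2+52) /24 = -17 /6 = -2.83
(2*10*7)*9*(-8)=-10080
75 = 75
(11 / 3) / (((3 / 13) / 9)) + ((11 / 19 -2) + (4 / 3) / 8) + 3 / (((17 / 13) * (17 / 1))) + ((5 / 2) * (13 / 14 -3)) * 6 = 12777512 / 115311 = 110.81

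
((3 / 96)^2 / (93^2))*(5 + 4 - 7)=1 / 4428288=0.00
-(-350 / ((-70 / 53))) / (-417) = 265 / 417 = 0.64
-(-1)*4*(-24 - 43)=-268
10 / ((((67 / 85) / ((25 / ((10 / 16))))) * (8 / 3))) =190.30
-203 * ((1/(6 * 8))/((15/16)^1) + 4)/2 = -408.26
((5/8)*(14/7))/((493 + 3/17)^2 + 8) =1445/281175072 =0.00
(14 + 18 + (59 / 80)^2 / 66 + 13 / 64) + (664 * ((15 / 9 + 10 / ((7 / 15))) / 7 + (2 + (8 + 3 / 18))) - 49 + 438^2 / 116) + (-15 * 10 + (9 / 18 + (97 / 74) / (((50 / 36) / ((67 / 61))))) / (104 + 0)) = 10428.47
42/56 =3/4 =0.75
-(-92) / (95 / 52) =4784 / 95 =50.36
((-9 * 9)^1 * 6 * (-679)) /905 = 364.63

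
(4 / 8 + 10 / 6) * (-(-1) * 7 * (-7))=-637 / 6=-106.17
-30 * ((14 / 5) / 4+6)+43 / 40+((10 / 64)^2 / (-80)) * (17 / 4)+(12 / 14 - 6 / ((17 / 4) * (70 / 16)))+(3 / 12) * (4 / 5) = -7767270799 / 38993920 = -199.19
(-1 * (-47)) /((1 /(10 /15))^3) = 13.93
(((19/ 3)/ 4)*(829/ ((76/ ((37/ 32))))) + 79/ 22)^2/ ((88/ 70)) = 5546229696875/ 12560891904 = 441.55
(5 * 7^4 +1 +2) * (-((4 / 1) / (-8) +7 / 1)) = -78052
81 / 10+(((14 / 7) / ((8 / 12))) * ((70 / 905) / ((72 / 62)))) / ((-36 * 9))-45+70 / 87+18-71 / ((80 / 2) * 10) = -9323200567 / 510202800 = -18.27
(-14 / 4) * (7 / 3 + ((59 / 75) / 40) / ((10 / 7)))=-164297 / 20000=-8.21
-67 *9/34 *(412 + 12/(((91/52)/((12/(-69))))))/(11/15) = -299118150/30107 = -9935.17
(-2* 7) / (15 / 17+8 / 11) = -374 / 43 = -8.70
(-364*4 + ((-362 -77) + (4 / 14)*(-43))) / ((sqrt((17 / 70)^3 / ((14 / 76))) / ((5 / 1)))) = -4672850*sqrt(1615) / 5491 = -34199.26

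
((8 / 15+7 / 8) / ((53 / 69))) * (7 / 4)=27209 / 8480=3.21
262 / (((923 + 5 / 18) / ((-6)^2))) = 169776 / 16619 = 10.22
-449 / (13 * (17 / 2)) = -4.06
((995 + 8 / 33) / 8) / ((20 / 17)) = 558331 / 5280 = 105.74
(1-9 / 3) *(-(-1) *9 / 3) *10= -60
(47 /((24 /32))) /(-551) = -188 /1653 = -0.11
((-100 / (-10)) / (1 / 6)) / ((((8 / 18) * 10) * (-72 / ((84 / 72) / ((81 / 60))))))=-35 / 216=-0.16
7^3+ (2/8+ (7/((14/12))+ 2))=1405/4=351.25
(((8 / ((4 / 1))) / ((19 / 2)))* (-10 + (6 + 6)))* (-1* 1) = -8 / 19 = -0.42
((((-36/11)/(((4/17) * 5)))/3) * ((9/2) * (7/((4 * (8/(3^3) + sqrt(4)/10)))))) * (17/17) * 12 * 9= -1589.06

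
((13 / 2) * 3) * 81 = 3159 / 2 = 1579.50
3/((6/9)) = 9/2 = 4.50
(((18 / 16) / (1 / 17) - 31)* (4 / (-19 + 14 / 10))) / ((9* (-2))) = -475 / 3168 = -0.15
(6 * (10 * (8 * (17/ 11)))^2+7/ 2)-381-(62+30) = 22081581/ 242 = 91246.20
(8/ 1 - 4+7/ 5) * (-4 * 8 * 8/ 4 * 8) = -13824/ 5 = -2764.80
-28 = -28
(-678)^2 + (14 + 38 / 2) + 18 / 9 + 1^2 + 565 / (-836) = 384325355 / 836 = 459719.32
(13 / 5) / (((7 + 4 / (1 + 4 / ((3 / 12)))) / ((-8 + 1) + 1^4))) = -442 / 205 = -2.16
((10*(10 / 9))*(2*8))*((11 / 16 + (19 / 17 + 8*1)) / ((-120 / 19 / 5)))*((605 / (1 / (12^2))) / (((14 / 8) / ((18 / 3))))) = -7007352000 / 17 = -412197176.47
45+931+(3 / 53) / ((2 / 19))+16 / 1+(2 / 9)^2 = 8522353 / 8586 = 992.59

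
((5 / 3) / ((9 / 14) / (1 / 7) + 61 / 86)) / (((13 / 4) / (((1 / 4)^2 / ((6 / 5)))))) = 1075 / 209664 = 0.01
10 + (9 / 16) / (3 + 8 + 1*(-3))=1289 / 128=10.07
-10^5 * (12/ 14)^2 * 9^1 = -32400000/ 49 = -661224.49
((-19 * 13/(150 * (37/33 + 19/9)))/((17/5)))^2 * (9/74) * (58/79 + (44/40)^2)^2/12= 47018516432645043/54669322649600000000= 0.00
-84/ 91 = -12/ 13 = -0.92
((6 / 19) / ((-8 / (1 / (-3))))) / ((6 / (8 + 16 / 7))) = 3 / 133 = 0.02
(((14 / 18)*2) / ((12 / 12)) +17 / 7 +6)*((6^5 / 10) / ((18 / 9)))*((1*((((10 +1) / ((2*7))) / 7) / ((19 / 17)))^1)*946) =12017306664 / 32585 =368798.73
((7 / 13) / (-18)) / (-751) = 7 / 175734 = 0.00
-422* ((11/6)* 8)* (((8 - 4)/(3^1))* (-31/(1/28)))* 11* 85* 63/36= 105485922080/9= 11720658008.89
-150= -150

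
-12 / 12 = -1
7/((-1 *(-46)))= 7/46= 0.15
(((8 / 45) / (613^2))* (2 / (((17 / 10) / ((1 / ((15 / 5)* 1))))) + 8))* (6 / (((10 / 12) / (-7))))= -0.00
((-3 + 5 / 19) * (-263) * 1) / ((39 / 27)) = 9468 / 19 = 498.32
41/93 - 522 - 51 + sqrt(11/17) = -53248/93 + sqrt(187)/17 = -571.75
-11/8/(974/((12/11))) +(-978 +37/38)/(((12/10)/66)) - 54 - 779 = -2019724443/37012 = -54569.45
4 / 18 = 2 / 9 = 0.22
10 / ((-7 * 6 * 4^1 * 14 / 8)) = -5 / 147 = -0.03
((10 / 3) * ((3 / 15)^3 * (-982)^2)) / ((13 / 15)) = 1928648 / 65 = 29671.51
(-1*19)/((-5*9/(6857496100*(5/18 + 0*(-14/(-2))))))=65146212950/81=804274233.95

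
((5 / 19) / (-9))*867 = -1445 / 57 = -25.35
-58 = -58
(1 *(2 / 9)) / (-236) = -1 / 1062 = -0.00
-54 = -54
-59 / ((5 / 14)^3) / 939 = -161896 / 117375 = -1.38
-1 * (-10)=10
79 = 79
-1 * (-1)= 1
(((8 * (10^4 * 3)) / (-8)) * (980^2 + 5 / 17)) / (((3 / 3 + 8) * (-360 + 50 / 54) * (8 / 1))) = 36735311250 / 32963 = 1114440.77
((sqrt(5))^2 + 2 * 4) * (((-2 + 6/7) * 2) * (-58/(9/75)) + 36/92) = 6939257/483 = 14366.99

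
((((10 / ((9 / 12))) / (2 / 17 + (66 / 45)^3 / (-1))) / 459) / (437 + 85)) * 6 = -2500 / 22741713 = -0.00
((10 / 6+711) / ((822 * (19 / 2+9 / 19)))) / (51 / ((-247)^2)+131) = 1239153799 / 1867412512305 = 0.00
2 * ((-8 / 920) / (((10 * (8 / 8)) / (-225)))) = 9 / 23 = 0.39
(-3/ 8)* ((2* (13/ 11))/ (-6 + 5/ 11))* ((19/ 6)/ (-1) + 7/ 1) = 299/ 488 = 0.61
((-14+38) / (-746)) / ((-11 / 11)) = 12 / 373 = 0.03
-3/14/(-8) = 3/112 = 0.03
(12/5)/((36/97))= 97/15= 6.47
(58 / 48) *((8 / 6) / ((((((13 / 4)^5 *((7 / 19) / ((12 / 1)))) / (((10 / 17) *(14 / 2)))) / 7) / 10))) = 789913600 / 18935943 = 41.72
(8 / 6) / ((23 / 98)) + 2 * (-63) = -8302 / 69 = -120.32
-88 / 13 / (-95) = 88 / 1235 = 0.07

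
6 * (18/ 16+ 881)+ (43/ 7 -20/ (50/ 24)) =740501/ 140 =5289.29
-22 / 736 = -11 / 368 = -0.03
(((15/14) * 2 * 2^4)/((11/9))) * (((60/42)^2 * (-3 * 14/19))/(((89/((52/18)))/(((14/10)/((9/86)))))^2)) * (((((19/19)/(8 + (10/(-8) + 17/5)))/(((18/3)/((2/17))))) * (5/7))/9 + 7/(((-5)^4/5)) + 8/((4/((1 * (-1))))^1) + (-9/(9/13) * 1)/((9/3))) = 327517814986059776/2186543341988775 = 149.79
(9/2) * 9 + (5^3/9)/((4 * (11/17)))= 18163/396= 45.87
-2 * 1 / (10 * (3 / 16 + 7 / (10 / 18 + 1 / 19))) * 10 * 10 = -4160 / 2433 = -1.71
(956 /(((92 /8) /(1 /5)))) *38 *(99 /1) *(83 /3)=199004784 /115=1730476.38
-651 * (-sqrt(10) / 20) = 102.93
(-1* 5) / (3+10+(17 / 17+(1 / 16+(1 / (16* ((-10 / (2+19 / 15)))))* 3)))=-4000 / 11201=-0.36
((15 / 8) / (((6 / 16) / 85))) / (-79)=-5.38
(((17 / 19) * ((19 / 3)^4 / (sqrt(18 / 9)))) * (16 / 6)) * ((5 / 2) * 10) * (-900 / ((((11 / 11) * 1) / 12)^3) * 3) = -223877760000 * sqrt(2) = -316610964505.71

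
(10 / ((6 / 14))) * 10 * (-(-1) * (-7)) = -4900 / 3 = -1633.33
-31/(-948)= 31/948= 0.03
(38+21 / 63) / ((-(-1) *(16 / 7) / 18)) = 2415 / 8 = 301.88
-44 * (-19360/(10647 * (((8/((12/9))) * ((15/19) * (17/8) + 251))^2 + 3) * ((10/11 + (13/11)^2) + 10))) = 595347568640/210467866635389727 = 0.00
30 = 30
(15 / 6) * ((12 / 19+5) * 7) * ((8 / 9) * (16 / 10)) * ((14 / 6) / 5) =167776 / 2565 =65.41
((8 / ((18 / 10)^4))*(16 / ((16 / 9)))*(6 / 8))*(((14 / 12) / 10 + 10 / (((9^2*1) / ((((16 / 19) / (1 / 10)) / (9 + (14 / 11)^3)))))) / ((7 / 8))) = 47731146500 / 38542443597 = 1.24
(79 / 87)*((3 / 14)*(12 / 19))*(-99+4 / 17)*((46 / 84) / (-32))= 3050743 / 14687456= 0.21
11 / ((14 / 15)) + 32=613 / 14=43.79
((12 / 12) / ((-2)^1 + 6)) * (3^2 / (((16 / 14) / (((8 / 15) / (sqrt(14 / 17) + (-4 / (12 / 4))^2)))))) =6426 / 8045 - 1701 * sqrt(238) / 64360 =0.39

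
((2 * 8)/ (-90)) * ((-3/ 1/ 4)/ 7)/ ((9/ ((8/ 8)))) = 2/ 945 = 0.00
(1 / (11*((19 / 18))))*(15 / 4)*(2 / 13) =135 / 2717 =0.05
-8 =-8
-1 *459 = -459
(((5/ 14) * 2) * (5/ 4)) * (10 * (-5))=-625/ 14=-44.64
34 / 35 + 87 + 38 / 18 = 28376 / 315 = 90.08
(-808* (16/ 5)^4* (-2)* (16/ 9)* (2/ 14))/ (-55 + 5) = -847249408/ 984375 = -860.70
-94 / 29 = -3.24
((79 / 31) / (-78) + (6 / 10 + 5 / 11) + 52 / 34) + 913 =2069905813 / 2260830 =915.55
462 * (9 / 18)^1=231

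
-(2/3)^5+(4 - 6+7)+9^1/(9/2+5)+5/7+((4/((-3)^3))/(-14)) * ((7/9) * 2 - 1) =30176/4617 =6.54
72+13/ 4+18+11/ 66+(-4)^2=1313/ 12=109.42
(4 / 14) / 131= 2 / 917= 0.00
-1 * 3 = -3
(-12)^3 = -1728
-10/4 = -5/2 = -2.50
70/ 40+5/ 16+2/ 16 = 35/ 16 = 2.19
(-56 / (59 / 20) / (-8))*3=7.12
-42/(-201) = 14/67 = 0.21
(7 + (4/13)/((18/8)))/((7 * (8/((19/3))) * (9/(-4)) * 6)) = -0.06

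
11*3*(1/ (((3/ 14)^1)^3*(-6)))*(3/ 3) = -558.96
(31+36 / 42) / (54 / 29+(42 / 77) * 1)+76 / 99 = 2483713 / 177408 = 14.00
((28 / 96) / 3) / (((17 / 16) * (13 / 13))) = 14 / 153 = 0.09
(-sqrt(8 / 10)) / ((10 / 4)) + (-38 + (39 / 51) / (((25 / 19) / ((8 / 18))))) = -144362 / 3825 - 4*sqrt(5) / 25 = -38.10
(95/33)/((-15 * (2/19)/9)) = -361/22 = -16.41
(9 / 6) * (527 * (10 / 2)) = 7905 / 2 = 3952.50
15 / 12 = 5 / 4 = 1.25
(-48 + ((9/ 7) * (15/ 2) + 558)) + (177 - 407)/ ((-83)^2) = 50114255/ 96446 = 519.61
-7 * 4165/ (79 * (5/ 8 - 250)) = 6664/ 4503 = 1.48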